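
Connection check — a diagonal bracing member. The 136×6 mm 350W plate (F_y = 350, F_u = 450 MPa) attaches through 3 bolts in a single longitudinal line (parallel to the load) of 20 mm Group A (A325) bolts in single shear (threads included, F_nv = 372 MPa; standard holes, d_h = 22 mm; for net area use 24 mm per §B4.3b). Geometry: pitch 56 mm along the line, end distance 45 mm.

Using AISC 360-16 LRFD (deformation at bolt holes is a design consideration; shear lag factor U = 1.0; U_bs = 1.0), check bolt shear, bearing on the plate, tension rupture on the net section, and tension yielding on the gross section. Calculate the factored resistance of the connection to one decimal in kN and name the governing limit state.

226.8 kN (net-section rupture governs)

Bolt shear: A_b = π(20)²/4 = 314.16 mm². φR_n = 0.75 × 372 × 314.16 × 3 × 1 = 263.0 kN.
Bearing (6 mm plate, F_u = 450 MPa): end bolts L_c = 45 − 22/2 = 34, R_n = min(1.2×34×6×450, 2.4×20×6×450) = 110.16 kN/bolt; interior L_c = 56 − 22 = 34, R_n = 110.16 kN/bolt. φR_n = 0.75 × (1×110.16 + 2×110.16) = 247.9 kN.
Tension rupture (net): A_n = (136 − 1×24)×6 = 672 mm² (U = 1.0, A_e = A_n). φR_n = 0.75 × 450 × 672 = 226.8 kN.
Tension yield (gross): A_g = 136×6 = 816 mm². φR_n = 0.90 × 350 × 816 = 257.0 kN.
Governing: min(263.0, 247.9, 226.8, 257.0) = 226.8 kN → net-section rupture.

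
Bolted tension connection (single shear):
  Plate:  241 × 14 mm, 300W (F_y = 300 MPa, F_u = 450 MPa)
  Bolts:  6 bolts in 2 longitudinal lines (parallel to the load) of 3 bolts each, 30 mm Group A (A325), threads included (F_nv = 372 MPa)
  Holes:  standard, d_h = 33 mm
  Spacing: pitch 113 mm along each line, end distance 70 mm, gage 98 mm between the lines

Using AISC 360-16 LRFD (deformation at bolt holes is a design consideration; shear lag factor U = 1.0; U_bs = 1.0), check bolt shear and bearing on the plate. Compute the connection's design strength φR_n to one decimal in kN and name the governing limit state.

Bolt shear: A_b = π(30)²/4 = 706.86 mm². φR_n = 0.75 × 372 × 706.86 × 6 × 1 = 1183.3 kN.
Bearing (14 mm plate, F_u = 450 MPa): end bolts L_c = 70 − 33/2 = 53.5, R_n = min(1.2×53.5×14×450, 2.4×30×14×450) = 404.46 kN/bolt; interior L_c = 113 − 33 = 80, R_n = 453.6 kN/bolt. φR_n = 0.75 × (2×404.46 + 4×453.6) = 1967.5 kN.
Governing: min(1183.3, 1967.5) = 1183.3 kN → bolt shear.

1183.3 kN (bolt shear governs)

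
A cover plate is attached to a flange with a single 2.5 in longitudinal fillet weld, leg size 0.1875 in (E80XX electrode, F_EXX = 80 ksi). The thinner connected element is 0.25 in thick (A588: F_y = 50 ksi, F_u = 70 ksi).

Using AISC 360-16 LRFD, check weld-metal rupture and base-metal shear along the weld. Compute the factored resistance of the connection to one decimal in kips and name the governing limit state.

11.9 kips (weld metal governs)

Weld metal: throat = 0.707×0.1875 = 0.13256 in, L = 2.5 in. φR_n = 0.75 × 0.6 × 80 × 0.13256 × 2.5 = 11.9 kips.
Base metal shear (0.25 in plate): yield φR_n = 1.0×0.6×50×0.25×2.5 = 18.8 kips; rupture φR_n = 0.75×0.6×70×0.25×2.5 = 19.7 kips; take 18.8 kips (yield).
Governing: min(11.9, 18.8) = 11.9 kips → weld metal.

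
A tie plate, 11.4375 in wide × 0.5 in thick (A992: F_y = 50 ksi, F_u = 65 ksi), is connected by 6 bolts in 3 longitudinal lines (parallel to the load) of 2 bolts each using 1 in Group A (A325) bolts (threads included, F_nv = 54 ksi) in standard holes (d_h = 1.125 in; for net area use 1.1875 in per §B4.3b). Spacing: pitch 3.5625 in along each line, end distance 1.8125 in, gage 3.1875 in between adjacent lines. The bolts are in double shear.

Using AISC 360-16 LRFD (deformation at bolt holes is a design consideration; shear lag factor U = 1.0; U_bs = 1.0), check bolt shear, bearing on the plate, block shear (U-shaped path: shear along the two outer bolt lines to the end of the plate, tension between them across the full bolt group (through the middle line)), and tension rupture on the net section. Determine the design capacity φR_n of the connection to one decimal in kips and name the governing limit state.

Bolt shear: A_b = π(1)²/4 = 0.7854 in². φR_n = 0.75 × 54 × 0.7854 × 6 × 2 = 381.7 kips.
Bearing (0.5 in plate, F_u = 65 ksi): end bolts L_c = 1.8125 − 1.125/2 = 1.25, R_n = min(1.2×1.25×0.5×65, 2.4×1×0.5×65) = 48.75 kips/bolt; interior L_c = 3.5625 − 1.125 = 2.4375, R_n = 78 kips/bolt. φR_n = 0.75 × (3×48.75 + 3×78) = 285.2 kips.
Block shear: shear path 2×[1.8125+1×3.5625] = 2×5.375 in, A_gv = 5.375, A_nv = 2×(5.375 − 1.5×1.1875)×0.5 = 3.5938 in²; tension across gage: (6.375 − 2×1.1875)×0.5 = 2 in². R_n = min(0.6×65×3.5938, 0.6×50×5.375) + 1.0×65×2 = min(140.16, 161.25) + 130 = 270.16 kips. φR_n = 0.75 × 270.16 = 202.6 kips.
Tension rupture (net): A_n = (11.4375 − 3×1.1875)×0.5 = 3.9375 in² (U = 1.0, A_e = A_n). φR_n = 0.75 × 65 × 3.9375 = 192.0 kips.
Governing: min(381.7, 285.2, 202.6, 192.0) = 192.0 kips → net-section rupture.

192.0 kips (net-section rupture governs)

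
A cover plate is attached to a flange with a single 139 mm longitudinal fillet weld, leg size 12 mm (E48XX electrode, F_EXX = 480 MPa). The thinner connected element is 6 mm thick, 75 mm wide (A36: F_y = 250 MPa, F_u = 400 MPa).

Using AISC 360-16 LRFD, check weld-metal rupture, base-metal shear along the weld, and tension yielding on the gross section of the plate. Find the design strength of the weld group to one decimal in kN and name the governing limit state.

101.3 kN (gross-section yield governs)

Weld metal: throat = 0.707×12 = 8.484 mm, L = 139 mm. φR_n = 0.75 × 0.6 × 480 × 8.484 × 139 = 254.7 kN.
Base metal shear (6 mm plate): yield φR_n = 1.0×0.6×250×6×139 = 125.1 kN; rupture φR_n = 0.75×0.6×400×6×139 = 150.1 kN; take 125.1 kN (yield).
Tension yield (gross): A_g = 75×6 = 450 mm². φR_n = 0.90 × 250 × 450 = 101.3 kN.
Governing: min(254.7, 125.1, 101.3) = 101.3 kN → gross-section yield.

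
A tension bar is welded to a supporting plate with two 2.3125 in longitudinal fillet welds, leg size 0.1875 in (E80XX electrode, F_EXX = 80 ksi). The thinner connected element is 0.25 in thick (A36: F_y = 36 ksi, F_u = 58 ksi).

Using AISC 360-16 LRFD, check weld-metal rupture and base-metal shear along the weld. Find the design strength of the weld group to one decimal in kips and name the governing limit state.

22.1 kips (weld metal governs)

Weld metal: throat = 0.707×0.1875 = 0.13256 in, L = 2×2.3125 = 4.625 in. φR_n = 0.75 × 0.6 × 80 × 0.13256 × 4.625 = 22.1 kips.
Base metal shear (0.25 in plate): yield φR_n = 1.0×0.6×36×0.25×4.625 = 25.0 kips; rupture φR_n = 0.75×0.6×58×0.25×4.625 = 30.2 kips; take 25.0 kips (yield).
Governing: min(22.1, 25.0) = 22.1 kips → weld metal.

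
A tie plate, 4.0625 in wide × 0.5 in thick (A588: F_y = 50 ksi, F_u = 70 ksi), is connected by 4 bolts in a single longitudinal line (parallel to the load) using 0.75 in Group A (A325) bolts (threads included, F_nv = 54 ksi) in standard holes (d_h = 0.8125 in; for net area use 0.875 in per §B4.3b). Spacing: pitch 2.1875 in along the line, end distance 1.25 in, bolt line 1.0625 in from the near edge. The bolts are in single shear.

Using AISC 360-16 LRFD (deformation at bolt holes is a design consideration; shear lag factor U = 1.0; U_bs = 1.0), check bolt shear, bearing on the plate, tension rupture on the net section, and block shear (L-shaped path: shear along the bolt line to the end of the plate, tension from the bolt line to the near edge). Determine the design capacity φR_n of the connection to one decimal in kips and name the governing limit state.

71.6 kips (bolt shear governs)

Bolt shear: A_b = π(0.75)²/4 = 0.44179 in². φR_n = 0.75 × 54 × 0.44179 × 4 × 1 = 71.6 kips.
Bearing (0.5 in plate, F_u = 70 ksi): end bolts L_c = 1.25 − 0.8125/2 = 0.84375, R_n = min(1.2×0.84375×0.5×70, 2.4×0.75×0.5×70) = 35.438 kips/bolt; interior L_c = 2.1875 − 0.8125 = 1.375, R_n = 57.75 kips/bolt. φR_n = 0.75 × (1×35.438 + 3×57.75) = 156.5 kips.
Tension rupture (net): A_n = (4.0625 − 1×0.875)×0.5 = 1.5938 in² (U = 1.0, A_e = A_n). φR_n = 0.75 × 70 × 1.5938 = 83.7 kips.
Block shear: shear path 1×[1.25+3×2.1875] = 1×7.8125 in, A_gv = 3.9063, A_nv = 1×(7.8125 − 3.5×0.875)×0.5 = 2.375 in²; tension to near edge: (1.0625 − 0.5×0.875)×0.5 = 0.3125 in². R_n = min(0.6×70×2.375, 0.6×50×3.9063) + 1.0×70×0.3125 = min(99.75, 117.19) + 21.875 = 121.63 kips. φR_n = 0.75 × 121.63 = 91.2 kips.
Governing: min(71.6, 156.5, 83.7, 91.2) = 71.6 kips → bolt shear.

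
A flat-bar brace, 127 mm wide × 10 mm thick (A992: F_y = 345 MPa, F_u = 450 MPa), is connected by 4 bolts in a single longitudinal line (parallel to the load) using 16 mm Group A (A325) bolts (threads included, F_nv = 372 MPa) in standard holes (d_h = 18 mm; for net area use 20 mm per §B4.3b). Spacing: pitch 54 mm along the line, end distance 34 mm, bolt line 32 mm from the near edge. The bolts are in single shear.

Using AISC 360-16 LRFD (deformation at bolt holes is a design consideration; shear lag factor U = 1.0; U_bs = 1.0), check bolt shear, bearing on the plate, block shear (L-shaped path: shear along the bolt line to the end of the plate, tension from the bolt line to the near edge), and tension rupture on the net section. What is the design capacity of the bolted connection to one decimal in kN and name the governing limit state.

Bolt shear: A_b = π(16)²/4 = 201.06 mm². φR_n = 0.75 × 372 × 201.06 × 4 × 1 = 224.4 kN.
Bearing (10 mm plate, F_u = 450 MPa): end bolts L_c = 34 − 18/2 = 25, R_n = min(1.2×25×10×450, 2.4×16×10×450) = 135 kN/bolt; interior L_c = 54 − 18 = 36, R_n = 172.8 kN/bolt. φR_n = 0.75 × (1×135 + 3×172.8) = 490.1 kN.
Block shear: shear path 1×[34+3×54] = 1×196 mm, A_gv = 1960, A_nv = 1×(196 − 3.5×20)×10 = 1260 mm²; tension to near edge: (32 − 0.5×20)×10 = 220 mm². R_n = min(0.6×450×1260, 0.6×345×1960) + 1.0×450×220 = min(340.2, 405.72) + 99 = 439.2 kN. φR_n = 0.75 × 439.2 = 329.4 kN.
Tension rupture (net): A_n = (127 − 1×20)×10 = 1070 mm² (U = 1.0, A_e = A_n). φR_n = 0.75 × 450 × 1070 = 361.1 kN.
Governing: min(224.4, 490.1, 329.4, 361.1) = 224.4 kN → bolt shear.

224.4 kN (bolt shear governs)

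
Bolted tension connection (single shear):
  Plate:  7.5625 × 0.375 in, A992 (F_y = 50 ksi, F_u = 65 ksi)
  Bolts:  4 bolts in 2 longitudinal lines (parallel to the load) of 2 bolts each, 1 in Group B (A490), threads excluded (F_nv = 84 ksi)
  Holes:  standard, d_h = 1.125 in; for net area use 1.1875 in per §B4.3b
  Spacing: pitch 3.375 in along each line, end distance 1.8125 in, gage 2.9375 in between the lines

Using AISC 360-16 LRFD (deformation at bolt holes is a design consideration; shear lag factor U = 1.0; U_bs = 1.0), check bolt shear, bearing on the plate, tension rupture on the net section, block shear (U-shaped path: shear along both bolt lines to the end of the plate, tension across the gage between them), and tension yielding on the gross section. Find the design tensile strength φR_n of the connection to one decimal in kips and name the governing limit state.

94.8 kips (net-section rupture governs)

Bolt shear: A_b = π(1)²/4 = 0.7854 in². φR_n = 0.75 × 84 × 0.7854 × 4 × 1 = 197.9 kips.
Bearing (0.375 in plate, F_u = 65 ksi): end bolts L_c = 1.8125 − 1.125/2 = 1.25, R_n = min(1.2×1.25×0.375×65, 2.4×1×0.375×65) = 36.563 kips/bolt; interior L_c = 3.375 − 1.125 = 2.25, R_n = 58.5 kips/bolt. φR_n = 0.75 × (2×36.563 + 2×58.5) = 142.6 kips.
Tension rupture (net): A_n = (7.5625 − 2×1.1875)×0.375 = 1.9453 in² (U = 1.0, A_e = A_n). φR_n = 0.75 × 65 × 1.9453 = 94.8 kips.
Block shear: shear path 2×[1.8125+1×3.375] = 2×5.1875 in, A_gv = 3.8906, A_nv = 2×(5.1875 − 1.5×1.1875)×0.375 = 2.5547 in²; tension across gage: (2.9375 − 1×1.1875)×0.375 = 0.65625 in². R_n = min(0.6×65×2.5547, 0.6×50×3.8906) + 1.0×65×0.65625 = min(99.633, 116.72) + 42.656 = 142.29 kips. φR_n = 0.75 × 142.29 = 106.7 kips.
Tension yield (gross): A_g = 7.5625×0.375 = 2.8359 in². φR_n = 0.90 × 50 × 2.8359 = 127.6 kips.
Governing: min(197.9, 142.6, 94.8, 106.7, 127.6) = 94.8 kips → net-section rupture.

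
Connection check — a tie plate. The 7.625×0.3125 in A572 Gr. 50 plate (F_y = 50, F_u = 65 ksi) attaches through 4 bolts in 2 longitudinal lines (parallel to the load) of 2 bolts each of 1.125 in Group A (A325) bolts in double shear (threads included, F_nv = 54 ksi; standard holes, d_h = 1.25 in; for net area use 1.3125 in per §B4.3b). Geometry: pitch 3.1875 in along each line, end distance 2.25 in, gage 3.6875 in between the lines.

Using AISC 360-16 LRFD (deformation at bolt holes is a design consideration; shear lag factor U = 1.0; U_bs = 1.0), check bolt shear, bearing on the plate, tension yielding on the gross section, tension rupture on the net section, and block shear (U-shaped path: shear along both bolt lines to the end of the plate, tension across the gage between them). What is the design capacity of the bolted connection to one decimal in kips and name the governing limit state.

76.2 kips (net-section rupture governs)

Bolt shear: A_b = π(1.125)²/4 = 0.99402 in². φR_n = 0.75 × 54 × 0.99402 × 4 × 2 = 322.1 kips.
Bearing (0.3125 in plate, F_u = 65 ksi): end bolts L_c = 2.25 − 1.25/2 = 1.625, R_n = min(1.2×1.625×0.3125×65, 2.4×1.125×0.3125×65) = 39.609 kips/bolt; interior L_c = 3.1875 − 1.25 = 1.9375, R_n = 47.227 kips/bolt. φR_n = 0.75 × (2×39.609 + 2×47.227) = 130.3 kips.
Tension yield (gross): A_g = 7.625×0.3125 = 2.3828 in². φR_n = 0.90 × 50 × 2.3828 = 107.2 kips.
Tension rupture (net): A_n = (7.625 − 2×1.3125)×0.3125 = 1.5625 in² (U = 1.0, A_e = A_n). φR_n = 0.75 × 65 × 1.5625 = 76.2 kips.
Block shear: shear path 2×[2.25+1×3.1875] = 2×5.4375 in, A_gv = 3.3984, A_nv = 2×(5.4375 − 1.5×1.3125)×0.3125 = 2.168 in²; tension across gage: (3.6875 − 1×1.3125)×0.3125 = 0.74219 in². R_n = min(0.6×65×2.168, 0.6×50×3.3984) + 1.0×65×0.74219 = min(84.552, 101.95) + 48.242 = 132.79 kips. φR_n = 0.75 × 132.79 = 99.6 kips.
Governing: min(322.1, 130.3, 107.2, 76.2, 99.6) = 76.2 kips → net-section rupture.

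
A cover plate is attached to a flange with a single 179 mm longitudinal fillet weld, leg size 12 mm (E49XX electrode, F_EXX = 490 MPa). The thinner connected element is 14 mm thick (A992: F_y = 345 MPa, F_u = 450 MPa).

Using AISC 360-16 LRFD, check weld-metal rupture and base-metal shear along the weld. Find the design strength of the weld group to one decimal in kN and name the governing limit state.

Weld metal: throat = 0.707×12 = 8.484 mm, L = 179 mm. φR_n = 0.75 × 0.6 × 490 × 8.484 × 179 = 334.9 kN.
Base metal shear (14 mm plate): yield φR_n = 1.0×0.6×345×14×179 = 518.7 kN; rupture φR_n = 0.75×0.6×450×14×179 = 507.5 kN; take 507.5 kN (rupture).
Governing: min(334.9, 507.5) = 334.9 kN → weld metal.

334.9 kN (weld metal governs)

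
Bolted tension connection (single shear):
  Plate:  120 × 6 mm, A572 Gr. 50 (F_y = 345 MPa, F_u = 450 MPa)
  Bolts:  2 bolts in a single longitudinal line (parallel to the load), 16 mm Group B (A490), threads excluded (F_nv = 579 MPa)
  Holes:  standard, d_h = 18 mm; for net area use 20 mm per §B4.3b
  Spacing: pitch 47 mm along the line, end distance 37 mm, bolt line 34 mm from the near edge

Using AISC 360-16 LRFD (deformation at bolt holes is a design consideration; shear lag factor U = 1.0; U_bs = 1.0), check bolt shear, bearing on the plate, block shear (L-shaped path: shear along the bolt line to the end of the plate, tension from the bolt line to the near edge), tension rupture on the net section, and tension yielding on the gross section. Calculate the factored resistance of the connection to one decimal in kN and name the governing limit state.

114.2 kN (block shear governs)

Bolt shear: A_b = π(16)²/4 = 201.06 mm². φR_n = 0.75 × 579 × 201.06 × 2 × 1 = 174.6 kN.
Bearing (6 mm plate, F_u = 450 MPa): end bolts L_c = 37 − 18/2 = 28, R_n = min(1.2×28×6×450, 2.4×16×6×450) = 90.72 kN/bolt; interior L_c = 47 − 18 = 29, R_n = 93.96 kN/bolt. φR_n = 0.75 × (1×90.72 + 1×93.96) = 138.5 kN.
Block shear: shear path 1×[37+1×47] = 1×84 mm, A_gv = 504, A_nv = 1×(84 − 1.5×20)×6 = 324 mm²; tension to near edge: (34 − 0.5×20)×6 = 144 mm². R_n = min(0.6×450×324, 0.6×345×504) + 1.0×450×144 = min(87.48, 104.33) + 64.8 = 152.28 kN. φR_n = 0.75 × 152.28 = 114.2 kN.
Tension rupture (net): A_n = (120 − 1×20)×6 = 600 mm² (U = 1.0, A_e = A_n). φR_n = 0.75 × 450 × 600 = 202.5 kN.
Tension yield (gross): A_g = 120×6 = 720 mm². φR_n = 0.90 × 345 × 720 = 223.6 kN.
Governing: min(174.6, 138.5, 114.2, 202.5, 223.6) = 114.2 kN → block shear.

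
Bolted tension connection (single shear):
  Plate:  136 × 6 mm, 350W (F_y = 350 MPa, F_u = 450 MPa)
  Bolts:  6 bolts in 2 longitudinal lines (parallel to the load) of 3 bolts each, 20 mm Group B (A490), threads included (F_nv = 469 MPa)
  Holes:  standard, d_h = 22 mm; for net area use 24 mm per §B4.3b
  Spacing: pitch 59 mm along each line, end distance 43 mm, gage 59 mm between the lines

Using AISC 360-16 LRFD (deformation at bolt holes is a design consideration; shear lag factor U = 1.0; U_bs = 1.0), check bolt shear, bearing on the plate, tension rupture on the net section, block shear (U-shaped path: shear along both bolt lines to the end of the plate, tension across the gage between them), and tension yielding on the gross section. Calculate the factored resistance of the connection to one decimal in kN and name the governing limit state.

178.2 kN (net-section rupture governs)

Bolt shear: A_b = π(20)²/4 = 314.16 mm². φR_n = 0.75 × 469 × 314.16 × 6 × 1 = 663.0 kN.
Bearing (6 mm plate, F_u = 450 MPa): end bolts L_c = 43 − 22/2 = 32, R_n = min(1.2×32×6×450, 2.4×20×6×450) = 103.68 kN/bolt; interior L_c = 59 − 22 = 37, R_n = 119.88 kN/bolt. φR_n = 0.75 × (2×103.68 + 4×119.88) = 515.2 kN.
Tension rupture (net): A_n = (136 − 2×24)×6 = 528 mm² (U = 1.0, A_e = A_n). φR_n = 0.75 × 450 × 528 = 178.2 kN.
Block shear: shear path 2×[43+2×59] = 2×161 mm, A_gv = 1932, A_nv = 2×(161 − 2.5×24)×6 = 1212 mm²; tension across gage: (59 − 1×24)×6 = 210 mm². R_n = min(0.6×450×1212, 0.6×350×1932) + 1.0×450×210 = min(327.24, 405.72) + 94.5 = 421.74 kN. φR_n = 0.75 × 421.74 = 316.3 kN.
Tension yield (gross): A_g = 136×6 = 816 mm². φR_n = 0.90 × 350 × 816 = 257.0 kN.
Governing: min(663.0, 515.2, 178.2, 316.3, 257.0) = 178.2 kN → net-section rupture.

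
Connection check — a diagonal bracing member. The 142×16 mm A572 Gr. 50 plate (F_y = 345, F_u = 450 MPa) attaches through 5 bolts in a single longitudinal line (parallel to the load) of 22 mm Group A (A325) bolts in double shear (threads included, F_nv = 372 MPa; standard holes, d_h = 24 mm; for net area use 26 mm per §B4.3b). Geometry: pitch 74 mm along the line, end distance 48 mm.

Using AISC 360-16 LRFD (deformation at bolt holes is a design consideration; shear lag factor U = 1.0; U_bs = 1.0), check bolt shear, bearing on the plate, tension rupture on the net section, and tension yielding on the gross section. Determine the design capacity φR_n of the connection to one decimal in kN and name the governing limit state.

626.4 kN (net-section rupture governs)

Bolt shear: A_b = π(22)²/4 = 380.13 mm². φR_n = 0.75 × 372 × 380.13 × 5 × 2 = 1060.6 kN.
Bearing (16 mm plate, F_u = 450 MPa): end bolts L_c = 48 − 24/2 = 36, R_n = min(1.2×36×16×450, 2.4×22×16×450) = 311.04 kN/bolt; interior L_c = 74 − 24 = 50, R_n = 380.16 kN/bolt. φR_n = 0.75 × (1×311.04 + 4×380.16) = 1373.8 kN.
Tension rupture (net): A_n = (142 − 1×26)×16 = 1856 mm² (U = 1.0, A_e = A_n). φR_n = 0.75 × 450 × 1856 = 626.4 kN.
Tension yield (gross): A_g = 142×16 = 2272 mm². φR_n = 0.90 × 345 × 2272 = 705.5 kN.
Governing: min(1060.6, 1373.8, 626.4, 705.5) = 626.4 kN → net-section rupture.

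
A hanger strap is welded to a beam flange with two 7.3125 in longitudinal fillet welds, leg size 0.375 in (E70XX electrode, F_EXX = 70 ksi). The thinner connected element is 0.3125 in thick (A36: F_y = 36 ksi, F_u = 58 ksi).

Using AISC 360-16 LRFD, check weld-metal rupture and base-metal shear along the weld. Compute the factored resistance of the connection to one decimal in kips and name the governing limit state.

Weld metal: throat = 0.707×0.375 = 0.26513 in, L = 2×7.3125 = 14.625 in. φR_n = 0.75 × 0.6 × 70 × 0.26513 × 14.625 = 122.1 kips.
Base metal shear (0.3125 in plate): yield φR_n = 1.0×0.6×36×0.3125×14.625 = 98.7 kips; rupture φR_n = 0.75×0.6×58×0.3125×14.625 = 119.3 kips; take 98.7 kips (yield).
Governing: min(122.1, 98.7) = 98.7 kips → base-metal shear.

98.7 kips (base-metal shear governs)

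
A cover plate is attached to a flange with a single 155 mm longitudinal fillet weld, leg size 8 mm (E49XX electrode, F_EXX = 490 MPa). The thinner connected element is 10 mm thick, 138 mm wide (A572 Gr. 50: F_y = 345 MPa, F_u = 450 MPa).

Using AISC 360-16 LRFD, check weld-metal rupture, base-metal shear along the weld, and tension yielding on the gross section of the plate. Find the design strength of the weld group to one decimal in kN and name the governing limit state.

Weld metal: throat = 0.707×8 = 5.656 mm, L = 155 mm. φR_n = 0.75 × 0.6 × 490 × 5.656 × 155 = 193.3 kN.
Base metal shear (10 mm plate): yield φR_n = 1.0×0.6×345×10×155 = 320.9 kN; rupture φR_n = 0.75×0.6×450×10×155 = 313.9 kN; take 313.9 kN (rupture).
Tension yield (gross): A_g = 138×10 = 1380 mm². φR_n = 0.90 × 345 × 1380 = 428.5 kN.
Governing: min(193.3, 313.9, 428.5) = 193.3 kN → weld metal.

193.3 kN (weld metal governs)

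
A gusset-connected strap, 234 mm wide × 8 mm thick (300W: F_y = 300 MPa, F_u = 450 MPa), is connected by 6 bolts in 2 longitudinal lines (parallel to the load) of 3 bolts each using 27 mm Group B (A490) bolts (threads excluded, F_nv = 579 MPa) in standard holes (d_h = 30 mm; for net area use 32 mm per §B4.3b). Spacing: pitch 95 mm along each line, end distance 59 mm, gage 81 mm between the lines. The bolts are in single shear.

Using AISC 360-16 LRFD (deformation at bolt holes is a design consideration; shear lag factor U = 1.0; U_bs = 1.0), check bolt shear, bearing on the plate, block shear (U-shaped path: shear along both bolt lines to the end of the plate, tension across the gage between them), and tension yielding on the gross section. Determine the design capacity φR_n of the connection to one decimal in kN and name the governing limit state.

505.4 kN (gross-section yield governs)

Bolt shear: A_b = π(27)²/4 = 572.56 mm². φR_n = 0.75 × 579 × 572.56 × 6 × 1 = 1491.8 kN.
Bearing (8 mm plate, F_u = 450 MPa): end bolts L_c = 59 − 30/2 = 44, R_n = min(1.2×44×8×450, 2.4×27×8×450) = 190.08 kN/bolt; interior L_c = 95 − 30 = 65, R_n = 233.28 kN/bolt. φR_n = 0.75 × (2×190.08 + 4×233.28) = 985.0 kN.
Block shear: shear path 2×[59+2×95] = 2×249 mm, A_gv = 3984, A_nv = 2×(249 − 2.5×32)×8 = 2704 mm²; tension across gage: (81 − 1×32)×8 = 392 mm². R_n = min(0.6×450×2704, 0.6×300×3984) + 1.0×450×392 = min(730.08, 717.12) + 176.4 = 893.52 kN. φR_n = 0.75 × 893.52 = 670.1 kN.
Tension yield (gross): A_g = 234×8 = 1872 mm². φR_n = 0.90 × 300 × 1872 = 505.4 kN.
Governing: min(1491.8, 985.0, 670.1, 505.4) = 505.4 kN → gross-section yield.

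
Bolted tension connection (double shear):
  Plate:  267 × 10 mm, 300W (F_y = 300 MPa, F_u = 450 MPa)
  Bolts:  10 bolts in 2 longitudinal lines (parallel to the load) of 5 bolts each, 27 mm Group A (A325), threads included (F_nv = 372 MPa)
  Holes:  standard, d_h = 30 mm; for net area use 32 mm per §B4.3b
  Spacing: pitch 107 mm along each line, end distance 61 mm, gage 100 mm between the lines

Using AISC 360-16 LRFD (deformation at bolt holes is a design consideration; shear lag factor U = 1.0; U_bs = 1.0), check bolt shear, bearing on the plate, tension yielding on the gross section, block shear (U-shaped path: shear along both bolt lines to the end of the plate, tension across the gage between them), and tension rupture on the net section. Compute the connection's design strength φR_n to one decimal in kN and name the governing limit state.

685.1 kN (net-section rupture governs)

Bolt shear: A_b = π(27)²/4 = 572.56 mm². φR_n = 0.75 × 372 × 572.56 × 10 × 2 = 3194.9 kN.
Bearing (10 mm plate, F_u = 450 MPa): end bolts L_c = 61 − 30/2 = 46, R_n = min(1.2×46×10×450, 2.4×27×10×450) = 248.4 kN/bolt; interior L_c = 107 − 30 = 77, R_n = 291.6 kN/bolt. φR_n = 0.75 × (2×248.4 + 8×291.6) = 2122.2 kN.
Tension yield (gross): A_g = 267×10 = 2670 mm². φR_n = 0.90 × 300 × 2670 = 720.9 kN.
Block shear: shear path 2×[61+4×107] = 2×489 mm, A_gv = 9780, A_nv = 2×(489 − 4.5×32)×10 = 6900 mm²; tension across gage: (100 − 1×32)×10 = 680 mm². R_n = min(0.6×450×6900, 0.6×300×9780) + 1.0×450×680 = min(1863, 1760.4) + 306 = 2066.4 kN. φR_n = 0.75 × 2066.4 = 1549.8 kN.
Tension rupture (net): A_n = (267 − 2×32)×10 = 2030 mm² (U = 1.0, A_e = A_n). φR_n = 0.75 × 450 × 2030 = 685.1 kN.
Governing: min(3194.9, 2122.2, 720.9, 1549.8, 685.1) = 685.1 kN → net-section rupture.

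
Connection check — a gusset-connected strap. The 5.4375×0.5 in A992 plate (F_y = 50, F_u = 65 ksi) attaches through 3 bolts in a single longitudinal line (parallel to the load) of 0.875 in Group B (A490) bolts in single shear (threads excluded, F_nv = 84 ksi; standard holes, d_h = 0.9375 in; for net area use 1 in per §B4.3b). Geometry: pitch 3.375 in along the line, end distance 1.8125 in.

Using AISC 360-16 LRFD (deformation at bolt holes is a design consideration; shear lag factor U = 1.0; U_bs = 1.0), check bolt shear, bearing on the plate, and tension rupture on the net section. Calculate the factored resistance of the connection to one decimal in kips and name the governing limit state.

Bolt shear: A_b = π(0.875)²/4 = 0.60132 in². φR_n = 0.75 × 84 × 0.60132 × 3 × 1 = 113.6 kips.
Bearing (0.5 in plate, F_u = 65 ksi): end bolts L_c = 1.8125 − 0.9375/2 = 1.34375, R_n = min(1.2×1.34375×0.5×65, 2.4×0.875×0.5×65) = 52.406 kips/bolt; interior L_c = 3.375 − 0.9375 = 2.4375, R_n = 68.25 kips/bolt. φR_n = 0.75 × (1×52.406 + 2×68.25) = 141.7 kips.
Tension rupture (net): A_n = (5.4375 − 1×1)×0.5 = 2.2188 in² (U = 1.0, A_e = A_n). φR_n = 0.75 × 65 × 2.2188 = 108.2 kips.
Governing: min(113.6, 141.7, 108.2) = 108.2 kips → net-section rupture.

108.2 kips (net-section rupture governs)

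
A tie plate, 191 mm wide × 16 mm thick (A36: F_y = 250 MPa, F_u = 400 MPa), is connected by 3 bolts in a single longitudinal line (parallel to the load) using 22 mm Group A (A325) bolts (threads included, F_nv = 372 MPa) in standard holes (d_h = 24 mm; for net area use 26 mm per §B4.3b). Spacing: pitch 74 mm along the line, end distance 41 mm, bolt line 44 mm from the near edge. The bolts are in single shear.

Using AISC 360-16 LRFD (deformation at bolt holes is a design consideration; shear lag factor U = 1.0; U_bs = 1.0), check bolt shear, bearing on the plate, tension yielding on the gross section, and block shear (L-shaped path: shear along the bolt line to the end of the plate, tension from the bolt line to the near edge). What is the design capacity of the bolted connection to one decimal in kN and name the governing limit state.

318.2 kN (bolt shear governs)

Bolt shear: A_b = π(22)²/4 = 380.13 mm². φR_n = 0.75 × 372 × 380.13 × 3 × 1 = 318.2 kN.
Bearing (16 mm plate, F_u = 400 MPa): end bolts L_c = 41 − 24/2 = 29, R_n = min(1.2×29×16×400, 2.4×22×16×400) = 222.72 kN/bolt; interior L_c = 74 − 24 = 50, R_n = 337.92 kN/bolt. φR_n = 0.75 × (1×222.72 + 2×337.92) = 673.9 kN.
Tension yield (gross): A_g = 191×16 = 3056 mm². φR_n = 0.90 × 250 × 3056 = 687.6 kN.
Block shear: shear path 1×[41+2×74] = 1×189 mm, A_gv = 3024, A_nv = 1×(189 − 2.5×26)×16 = 1984 mm²; tension to near edge: (44 − 0.5×26)×16 = 496 mm². R_n = min(0.6×400×1984, 0.6×250×3024) + 1.0×400×496 = min(476.16, 453.6) + 198.4 = 652 kN. φR_n = 0.75 × 652 = 489.0 kN.
Governing: min(318.2, 673.9, 687.6, 489.0) = 318.2 kN → bolt shear.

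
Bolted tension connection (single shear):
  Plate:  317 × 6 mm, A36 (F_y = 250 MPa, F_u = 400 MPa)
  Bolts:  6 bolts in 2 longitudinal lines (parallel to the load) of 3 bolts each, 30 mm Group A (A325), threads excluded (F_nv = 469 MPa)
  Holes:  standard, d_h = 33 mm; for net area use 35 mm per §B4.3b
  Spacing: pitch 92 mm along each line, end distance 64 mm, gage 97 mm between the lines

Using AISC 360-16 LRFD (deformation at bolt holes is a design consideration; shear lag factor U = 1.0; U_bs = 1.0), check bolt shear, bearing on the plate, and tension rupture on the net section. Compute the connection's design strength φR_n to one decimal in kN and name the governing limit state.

444.6 kN (net-section rupture governs)

Bolt shear: A_b = π(30)²/4 = 706.86 mm². φR_n = 0.75 × 469 × 706.86 × 6 × 1 = 1491.8 kN.
Bearing (6 mm plate, F_u = 400 MPa): end bolts L_c = 64 − 33/2 = 47.5, R_n = min(1.2×47.5×6×400, 2.4×30×6×400) = 136.8 kN/bolt; interior L_c = 92 − 33 = 59, R_n = 169.92 kN/bolt. φR_n = 0.75 × (2×136.8 + 4×169.92) = 715.0 kN.
Tension rupture (net): A_n = (317 − 2×35)×6 = 1482 mm² (U = 1.0, A_e = A_n). φR_n = 0.75 × 400 × 1482 = 444.6 kN.
Governing: min(1491.8, 715.0, 444.6) = 444.6 kN → net-section rupture.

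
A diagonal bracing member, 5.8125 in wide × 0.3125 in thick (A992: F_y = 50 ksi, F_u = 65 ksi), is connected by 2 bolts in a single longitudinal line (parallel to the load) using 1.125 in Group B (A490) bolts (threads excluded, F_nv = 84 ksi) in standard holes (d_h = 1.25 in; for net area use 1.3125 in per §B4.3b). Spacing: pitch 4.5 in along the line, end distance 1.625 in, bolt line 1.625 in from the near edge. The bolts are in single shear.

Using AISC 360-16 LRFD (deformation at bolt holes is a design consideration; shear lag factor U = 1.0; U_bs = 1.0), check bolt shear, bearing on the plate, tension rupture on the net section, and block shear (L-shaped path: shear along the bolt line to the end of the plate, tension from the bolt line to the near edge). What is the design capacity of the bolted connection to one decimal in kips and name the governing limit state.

52.7 kips (block shear governs)

Bolt shear: A_b = π(1.125)²/4 = 0.99402 in². φR_n = 0.75 × 84 × 0.99402 × 2 × 1 = 125.2 kips.
Bearing (0.3125 in plate, F_u = 65 ksi): end bolts L_c = 1.625 − 1.25/2 = 1, R_n = min(1.2×1×0.3125×65, 2.4×1.125×0.3125×65) = 24.375 kips/bolt; interior L_c = 4.5 − 1.25 = 3.25, R_n = 54.844 kips/bolt. φR_n = 0.75 × (1×24.375 + 1×54.844) = 59.4 kips.
Tension rupture (net): A_n = (5.8125 − 1×1.3125)×0.3125 = 1.4063 in² (U = 1.0, A_e = A_n). φR_n = 0.75 × 65 × 1.4063 = 68.6 kips.
Block shear: shear path 1×[1.625+1×4.5] = 1×6.125 in, A_gv = 1.9141, A_nv = 1×(6.125 − 1.5×1.3125)×0.3125 = 1.2988 in²; tension to near edge: (1.625 − 0.5×1.3125)×0.3125 = 0.30273 in². R_n = min(0.6×65×1.2988, 0.6×50×1.9141) + 1.0×65×0.30273 = min(50.653, 57.423) + 19.677 = 70.33 kips. φR_n = 0.75 × 70.33 = 52.7 kips.
Governing: min(125.2, 59.4, 68.6, 52.7) = 52.7 kips → block shear.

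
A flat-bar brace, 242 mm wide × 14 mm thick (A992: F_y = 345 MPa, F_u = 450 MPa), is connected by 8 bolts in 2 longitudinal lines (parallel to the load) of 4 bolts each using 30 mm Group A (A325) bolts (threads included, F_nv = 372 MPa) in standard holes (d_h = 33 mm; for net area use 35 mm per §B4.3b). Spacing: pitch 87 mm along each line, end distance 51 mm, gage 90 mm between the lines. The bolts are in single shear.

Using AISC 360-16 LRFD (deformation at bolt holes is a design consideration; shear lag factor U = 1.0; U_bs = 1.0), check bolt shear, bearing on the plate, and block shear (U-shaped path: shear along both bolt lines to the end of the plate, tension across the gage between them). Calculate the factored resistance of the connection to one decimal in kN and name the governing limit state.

1334.3 kN (block shear governs)

Bolt shear: A_b = π(30)²/4 = 706.86 mm². φR_n = 0.75 × 372 × 706.86 × 8 × 1 = 1577.7 kN.
Bearing (14 mm plate, F_u = 450 MPa): end bolts L_c = 51 − 33/2 = 34.5, R_n = min(1.2×34.5×14×450, 2.4×30×14×450) = 260.82 kN/bolt; interior L_c = 87 − 33 = 54, R_n = 408.24 kN/bolt. φR_n = 0.75 × (2×260.82 + 6×408.24) = 2228.3 kN.
Block shear: shear path 2×[51+3×87] = 2×312 mm, A_gv = 8736, A_nv = 2×(312 − 3.5×35)×14 = 5306 mm²; tension across gage: (90 − 1×35)×14 = 770 mm². R_n = min(0.6×450×5306, 0.6×345×8736) + 1.0×450×770 = min(1432.6, 1808.4) + 346.5 = 1779.1 kN. φR_n = 0.75 × 1779.1 = 1334.3 kN.
Governing: min(1577.7, 2228.3, 1334.3) = 1334.3 kN → block shear.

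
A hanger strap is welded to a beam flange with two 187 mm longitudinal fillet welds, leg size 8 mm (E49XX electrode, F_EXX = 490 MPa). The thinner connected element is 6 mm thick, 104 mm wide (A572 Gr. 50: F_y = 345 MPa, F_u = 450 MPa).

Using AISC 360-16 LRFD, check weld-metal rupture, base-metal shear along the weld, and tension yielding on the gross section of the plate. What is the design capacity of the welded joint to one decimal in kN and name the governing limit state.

Weld metal: throat = 0.707×8 = 5.656 mm, L = 2×187 = 374 mm. φR_n = 0.75 × 0.6 × 490 × 5.656 × 374 = 466.4 kN.
Base metal shear (6 mm plate): yield φR_n = 1.0×0.6×345×6×374 = 464.5 kN; rupture φR_n = 0.75×0.6×450×6×374 = 454.4 kN; take 454.4 kN (rupture).
Tension yield (gross): A_g = 104×6 = 624 mm². φR_n = 0.90 × 345 × 624 = 193.8 kN.
Governing: min(466.4, 454.4, 193.8) = 193.8 kN → gross-section yield.

193.8 kN (gross-section yield governs)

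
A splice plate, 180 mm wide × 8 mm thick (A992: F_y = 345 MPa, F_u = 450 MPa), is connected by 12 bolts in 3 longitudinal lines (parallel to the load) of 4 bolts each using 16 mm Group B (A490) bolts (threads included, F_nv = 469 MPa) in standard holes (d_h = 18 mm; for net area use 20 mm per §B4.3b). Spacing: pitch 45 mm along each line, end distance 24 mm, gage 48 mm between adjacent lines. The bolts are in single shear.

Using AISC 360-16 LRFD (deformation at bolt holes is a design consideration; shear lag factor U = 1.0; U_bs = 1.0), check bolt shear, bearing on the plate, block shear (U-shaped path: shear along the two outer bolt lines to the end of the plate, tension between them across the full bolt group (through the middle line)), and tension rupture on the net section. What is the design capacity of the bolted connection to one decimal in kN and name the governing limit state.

Bolt shear: A_b = π(16)²/4 = 201.06 mm². φR_n = 0.75 × 469 × 201.06 × 12 × 1 = 848.7 kN.
Bearing (8 mm plate, F_u = 450 MPa): end bolts L_c = 24 − 18/2 = 15, R_n = min(1.2×15×8×450, 2.4×16×8×450) = 64.8 kN/bolt; interior L_c = 45 − 18 = 27, R_n = 116.64 kN/bolt. φR_n = 0.75 × (3×64.8 + 9×116.64) = 933.1 kN.
Block shear: shear path 2×[24+3×45] = 2×159 mm, A_gv = 2544, A_nv = 2×(159 − 3.5×20)×8 = 1424 mm²; tension across gage: (96 − 2×20)×8 = 448 mm². R_n = min(0.6×450×1424, 0.6×345×2544) + 1.0×450×448 = min(384.48, 526.61) + 201.6 = 586.08 kN. φR_n = 0.75 × 586.08 = 439.6 kN.
Tension rupture (net): A_n = (180 − 3×20)×8 = 960 mm² (U = 1.0, A_e = A_n). φR_n = 0.75 × 450 × 960 = 324.0 kN.
Governing: min(848.7, 933.1, 439.6, 324.0) = 324.0 kN → net-section rupture.

324.0 kN (net-section rupture governs)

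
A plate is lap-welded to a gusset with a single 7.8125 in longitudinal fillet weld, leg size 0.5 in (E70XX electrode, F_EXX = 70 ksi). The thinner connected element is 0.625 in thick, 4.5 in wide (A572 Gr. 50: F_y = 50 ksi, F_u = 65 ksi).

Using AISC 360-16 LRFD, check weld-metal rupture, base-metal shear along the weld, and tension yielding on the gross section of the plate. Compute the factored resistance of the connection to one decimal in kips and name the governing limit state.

Weld metal: throat = 0.707×0.5 = 0.3535 in, L = 7.8125 in. φR_n = 0.75 × 0.6 × 70 × 0.3535 × 7.8125 = 87.0 kips.
Base metal shear (0.625 in plate): yield φR_n = 1.0×0.6×50×0.625×7.8125 = 146.5 kips; rupture φR_n = 0.75×0.6×65×0.625×7.8125 = 142.8 kips; take 142.8 kips (rupture).
Tension yield (gross): A_g = 4.5×0.625 = 2.8125 in². φR_n = 0.90 × 50 × 2.8125 = 126.6 kips.
Governing: min(87.0, 142.8, 126.6) = 87.0 kips → weld metal.

87.0 kips (weld metal governs)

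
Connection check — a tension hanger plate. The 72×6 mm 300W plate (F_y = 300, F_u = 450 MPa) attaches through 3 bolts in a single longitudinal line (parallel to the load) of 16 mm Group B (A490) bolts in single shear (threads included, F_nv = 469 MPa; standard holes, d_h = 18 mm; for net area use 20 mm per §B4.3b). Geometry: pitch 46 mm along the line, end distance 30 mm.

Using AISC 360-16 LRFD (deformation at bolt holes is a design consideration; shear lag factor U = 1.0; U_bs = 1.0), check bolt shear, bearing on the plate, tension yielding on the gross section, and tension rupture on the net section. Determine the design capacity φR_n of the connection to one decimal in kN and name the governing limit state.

105.3 kN (net-section rupture governs)

Bolt shear: A_b = π(16)²/4 = 201.06 mm². φR_n = 0.75 × 469 × 201.06 × 3 × 1 = 212.2 kN.
Bearing (6 mm plate, F_u = 450 MPa): end bolts L_c = 30 − 18/2 = 21, R_n = min(1.2×21×6×450, 2.4×16×6×450) = 68.04 kN/bolt; interior L_c = 46 − 18 = 28, R_n = 90.72 kN/bolt. φR_n = 0.75 × (1×68.04 + 2×90.72) = 187.1 kN.
Tension yield (gross): A_g = 72×6 = 432 mm². φR_n = 0.90 × 300 × 432 = 116.6 kN.
Tension rupture (net): A_n = (72 − 1×20)×6 = 312 mm² (U = 1.0, A_e = A_n). φR_n = 0.75 × 450 × 312 = 105.3 kN.
Governing: min(212.2, 187.1, 116.6, 105.3) = 105.3 kN → net-section rupture.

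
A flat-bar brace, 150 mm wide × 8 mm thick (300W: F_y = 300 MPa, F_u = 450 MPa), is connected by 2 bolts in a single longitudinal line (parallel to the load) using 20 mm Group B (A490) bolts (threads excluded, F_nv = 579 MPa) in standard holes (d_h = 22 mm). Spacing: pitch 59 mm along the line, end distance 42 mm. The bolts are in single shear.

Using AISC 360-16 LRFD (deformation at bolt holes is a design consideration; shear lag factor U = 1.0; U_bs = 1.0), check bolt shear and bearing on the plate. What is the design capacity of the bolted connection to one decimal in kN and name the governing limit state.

Bolt shear: A_b = π(20)²/4 = 314.16 mm². φR_n = 0.75 × 579 × 314.16 × 2 × 1 = 272.8 kN.
Bearing (8 mm plate, F_u = 450 MPa): end bolts L_c = 42 − 22/2 = 31, R_n = min(1.2×31×8×450, 2.4×20×8×450) = 133.92 kN/bolt; interior L_c = 59 − 22 = 37, R_n = 159.84 kN/bolt. φR_n = 0.75 × (1×133.92 + 1×159.84) = 220.3 kN.
Governing: min(272.8, 220.3) = 220.3 kN → bearing.

220.3 kN (bearing governs)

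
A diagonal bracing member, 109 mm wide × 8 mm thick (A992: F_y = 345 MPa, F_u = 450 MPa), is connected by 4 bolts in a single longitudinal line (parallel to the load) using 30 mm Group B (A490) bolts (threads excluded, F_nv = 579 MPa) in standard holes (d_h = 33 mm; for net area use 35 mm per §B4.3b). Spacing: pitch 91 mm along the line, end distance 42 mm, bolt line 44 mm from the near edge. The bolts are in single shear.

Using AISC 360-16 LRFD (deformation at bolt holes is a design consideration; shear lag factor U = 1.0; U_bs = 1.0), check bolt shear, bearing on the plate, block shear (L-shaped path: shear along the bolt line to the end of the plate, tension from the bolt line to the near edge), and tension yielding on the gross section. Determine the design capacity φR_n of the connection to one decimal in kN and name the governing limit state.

Bolt shear: A_b = π(30)²/4 = 706.86 mm². φR_n = 0.75 × 579 × 706.86 × 4 × 1 = 1227.8 kN.
Bearing (8 mm plate, F_u = 450 MPa): end bolts L_c = 42 − 33/2 = 25.5, R_n = min(1.2×25.5×8×450, 2.4×30×8×450) = 110.16 kN/bolt; interior L_c = 91 − 33 = 58, R_n = 250.56 kN/bolt. φR_n = 0.75 × (1×110.16 + 3×250.56) = 646.4 kN.
Block shear: shear path 1×[42+3×91] = 1×315 mm, A_gv = 2520, A_nv = 1×(315 − 3.5×35)×8 = 1540 mm²; tension to near edge: (44 − 0.5×35)×8 = 212 mm². R_n = min(0.6×450×1540, 0.6×345×2520) + 1.0×450×212 = min(415.8, 521.64) + 95.4 = 511.2 kN. φR_n = 0.75 × 511.2 = 383.4 kN.
Tension yield (gross): A_g = 109×8 = 872 mm². φR_n = 0.90 × 345 × 872 = 270.8 kN.
Governing: min(1227.8, 646.4, 383.4, 270.8) = 270.8 kN → gross-section yield.

270.8 kN (gross-section yield governs)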